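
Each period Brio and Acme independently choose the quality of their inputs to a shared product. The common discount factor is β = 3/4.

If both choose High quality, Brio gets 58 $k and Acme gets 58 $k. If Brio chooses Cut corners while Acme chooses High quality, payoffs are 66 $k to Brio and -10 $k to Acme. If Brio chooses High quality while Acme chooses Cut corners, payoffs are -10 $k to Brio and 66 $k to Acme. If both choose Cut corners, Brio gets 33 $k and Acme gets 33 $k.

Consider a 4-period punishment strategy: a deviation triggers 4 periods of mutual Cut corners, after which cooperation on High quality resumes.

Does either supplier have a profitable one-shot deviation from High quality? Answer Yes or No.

No

Comparing payoff streams over the 5 periods until play realigns: cooperate → 58(1+β+…+β^4); deviate → 66 + 33(β+…+β^4).
Cooperation is sustained iff (58−33)(β+…+β^4) ≥ 66−58.
β+…+β^4 = 3/4·(1−(3/4)^4)/(1−3/4) = 2.0508, and (66−58)/(58−33) = 0.3200.
2.0508 ≥ 0.3200, so cooperation is sustainable.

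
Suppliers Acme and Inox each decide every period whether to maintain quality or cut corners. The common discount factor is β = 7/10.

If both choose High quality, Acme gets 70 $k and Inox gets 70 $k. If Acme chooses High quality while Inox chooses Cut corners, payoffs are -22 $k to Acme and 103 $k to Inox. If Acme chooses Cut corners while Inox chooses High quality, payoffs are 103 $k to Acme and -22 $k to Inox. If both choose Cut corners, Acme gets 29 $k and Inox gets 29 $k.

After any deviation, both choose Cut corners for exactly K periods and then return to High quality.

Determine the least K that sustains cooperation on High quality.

No profitable deviation requires (70−29)(β+…+β^K) ≥ 103−70, i.e. β+…+β^K ≥ 33/41 ≈ 0.8049.
With β = 7/10, the partial sums are K=1: 0.7000, K=2: 1.1900.
K = 2 is the first length at which the sum reaches 0.8049.

2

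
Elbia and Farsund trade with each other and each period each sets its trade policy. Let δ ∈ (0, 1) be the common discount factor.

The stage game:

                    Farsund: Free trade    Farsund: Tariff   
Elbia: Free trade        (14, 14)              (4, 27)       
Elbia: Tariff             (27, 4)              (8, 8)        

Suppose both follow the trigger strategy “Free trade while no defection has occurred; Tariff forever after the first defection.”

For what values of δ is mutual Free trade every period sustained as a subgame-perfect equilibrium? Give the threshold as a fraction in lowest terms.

13/19

Under grim trigger the critical discount factor is (T−C)/(T−P) with T = 27, C = 14, P = 8.
δ* = (27−14)/(27−8) = 13/19.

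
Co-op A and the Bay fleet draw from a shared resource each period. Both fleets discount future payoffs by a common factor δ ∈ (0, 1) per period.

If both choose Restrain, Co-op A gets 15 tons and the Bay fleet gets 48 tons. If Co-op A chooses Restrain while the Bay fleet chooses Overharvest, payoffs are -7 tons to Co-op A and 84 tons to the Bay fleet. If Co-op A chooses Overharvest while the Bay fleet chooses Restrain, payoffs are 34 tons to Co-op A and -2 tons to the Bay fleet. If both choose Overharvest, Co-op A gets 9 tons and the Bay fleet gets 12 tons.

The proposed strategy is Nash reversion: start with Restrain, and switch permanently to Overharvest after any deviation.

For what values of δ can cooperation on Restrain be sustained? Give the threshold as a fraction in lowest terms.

For Co-op A: deviation gain 34−15 = 19, per-period punishment loss 15−9 = 6. IC gives δ ≥ 19/25.
For the Bay fleet: gain 36, loss 36 per period, so δ ≥ 36/72 = 1/2.
The tighter constraint is Co-op A's, so cooperation needs δ ≥ 19/25.

19/25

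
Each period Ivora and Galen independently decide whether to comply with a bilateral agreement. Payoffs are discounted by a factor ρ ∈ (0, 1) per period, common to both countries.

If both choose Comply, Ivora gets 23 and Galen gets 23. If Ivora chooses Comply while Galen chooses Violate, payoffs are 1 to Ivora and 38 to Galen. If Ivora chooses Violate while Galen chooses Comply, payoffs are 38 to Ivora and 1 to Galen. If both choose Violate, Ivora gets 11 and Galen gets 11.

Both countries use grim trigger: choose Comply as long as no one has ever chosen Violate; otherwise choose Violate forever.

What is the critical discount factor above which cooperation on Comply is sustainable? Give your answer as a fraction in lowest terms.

23/(1−ρ) ≥ 38 + 11ρ/(1−ρ)
23 ≥ 38 − 27ρ
ρ ≥ 15/27 = 5/9.

5/9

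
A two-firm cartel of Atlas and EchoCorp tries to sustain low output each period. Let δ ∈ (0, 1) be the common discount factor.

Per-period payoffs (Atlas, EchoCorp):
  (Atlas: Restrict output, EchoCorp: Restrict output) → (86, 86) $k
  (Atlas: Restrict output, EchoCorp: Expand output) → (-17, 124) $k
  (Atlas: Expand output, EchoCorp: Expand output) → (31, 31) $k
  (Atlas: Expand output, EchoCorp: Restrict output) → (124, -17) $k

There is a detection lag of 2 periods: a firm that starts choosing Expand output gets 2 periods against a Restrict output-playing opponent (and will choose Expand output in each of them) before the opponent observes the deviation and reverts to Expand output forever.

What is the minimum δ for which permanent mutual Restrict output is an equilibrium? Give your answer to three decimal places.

The best deviation is to choose Expand output for all 2 undetected periods, earning 124 each, then 31 forever once detected.
Deviation value: 124(1−δ^2)/(1−δ) + 31δ^2/(1−δ); cooperation value: 86/(1−δ).
IC: 86 ≥ 124(1−δ^2) + 31δ^2 = 124 − 93δ^2.
So δ^2 ≥ 38/93, giving δ ≥ (38/93)^(1/2) ≈ 0.639.

0.639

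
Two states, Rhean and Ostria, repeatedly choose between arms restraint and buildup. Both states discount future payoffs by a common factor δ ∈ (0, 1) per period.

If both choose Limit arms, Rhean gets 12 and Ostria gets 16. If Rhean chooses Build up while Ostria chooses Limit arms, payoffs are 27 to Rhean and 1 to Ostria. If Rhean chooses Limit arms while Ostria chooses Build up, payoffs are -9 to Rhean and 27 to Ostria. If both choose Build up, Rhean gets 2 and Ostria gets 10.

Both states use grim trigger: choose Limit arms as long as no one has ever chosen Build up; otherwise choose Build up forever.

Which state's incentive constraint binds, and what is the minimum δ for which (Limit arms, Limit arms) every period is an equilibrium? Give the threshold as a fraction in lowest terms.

For Rhean: deviation gain 27−12 = 15, per-period punishment loss 12−2 = 10. IC gives δ ≥ 15/25 = 3/5.
For Ostria: gain 11, loss 6 per period, so δ ≥ 11/17.
The tighter constraint is Ostria's, so cooperation needs δ ≥ 11/17.

Ostria; δ ≥ 11/17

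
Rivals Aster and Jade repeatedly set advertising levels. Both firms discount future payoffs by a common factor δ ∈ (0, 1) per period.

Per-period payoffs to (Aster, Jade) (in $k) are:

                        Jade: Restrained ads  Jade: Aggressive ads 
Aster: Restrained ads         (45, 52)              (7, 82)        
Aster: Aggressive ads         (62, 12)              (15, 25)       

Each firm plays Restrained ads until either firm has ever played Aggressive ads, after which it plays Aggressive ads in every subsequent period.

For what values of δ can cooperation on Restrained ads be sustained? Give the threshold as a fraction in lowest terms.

Aster's threshold: (62−45)/(62−15) = 17/47.
Jade's threshold: (82−52)/(82−25) = 10/19.
17/47 < 10/19, so Jade binds and δ* = 10/19.

10/19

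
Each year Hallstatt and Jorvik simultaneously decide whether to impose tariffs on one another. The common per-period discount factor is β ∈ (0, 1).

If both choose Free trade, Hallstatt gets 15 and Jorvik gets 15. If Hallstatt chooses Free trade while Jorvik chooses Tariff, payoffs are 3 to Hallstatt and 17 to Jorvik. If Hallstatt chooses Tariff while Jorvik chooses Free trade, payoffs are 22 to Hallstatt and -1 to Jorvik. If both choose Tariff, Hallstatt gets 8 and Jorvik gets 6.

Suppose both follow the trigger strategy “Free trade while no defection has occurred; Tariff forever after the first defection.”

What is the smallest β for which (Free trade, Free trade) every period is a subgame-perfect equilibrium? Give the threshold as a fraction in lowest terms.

Hallstatt: cooperation gives 15 each period; deviation gives 22 once then 8 forever.
  15/(1−β) ≥ 22 + 8β/(1−β) ⇒ β ≥ 7/14 = 1/2.
Jorvik: cooperation gives 15 each period; deviation gives 17 once then 6 forever.
  β ≥ 2/11.
Both must hold, so the binding constraint is Hallstatt's: β ≥ 1/2.

1/2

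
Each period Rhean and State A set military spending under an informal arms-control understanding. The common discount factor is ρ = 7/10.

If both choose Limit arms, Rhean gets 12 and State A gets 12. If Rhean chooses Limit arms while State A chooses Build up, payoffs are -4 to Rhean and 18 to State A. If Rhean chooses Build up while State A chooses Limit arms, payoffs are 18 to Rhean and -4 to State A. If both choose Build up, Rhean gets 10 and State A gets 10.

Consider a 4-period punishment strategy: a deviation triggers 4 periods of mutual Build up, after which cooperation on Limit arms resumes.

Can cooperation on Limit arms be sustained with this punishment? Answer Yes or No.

A one-shot deviation gives 18 now, then 10 for 4 periods, then back to 12.
Gain from deviating: (18−12) today; loss: (12−10) in each of the next 4 periods.
No-deviation condition: (12−10)(ρ+…+ρ^4) ≥ 18−12, i.e. ρ+…+ρ^4 ≥ 3.
At ρ = 7/10: ρ+…+ρ^4 = 1.7731 < 3.0000.
So cooperation is not sustainable.

No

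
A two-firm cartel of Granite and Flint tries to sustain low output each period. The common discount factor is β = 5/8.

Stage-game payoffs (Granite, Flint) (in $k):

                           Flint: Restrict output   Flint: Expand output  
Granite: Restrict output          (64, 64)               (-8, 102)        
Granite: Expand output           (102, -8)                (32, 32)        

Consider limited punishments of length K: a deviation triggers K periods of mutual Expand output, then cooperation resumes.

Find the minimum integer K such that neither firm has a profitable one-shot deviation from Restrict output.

3

IC: β(1−β^K)/(1−β) ≥ (102−64)/(64−32) = 19/16.
With β = 5/8: need 1 − β^K ≥ 19/16·(1−5/8)/(5/8), i.e. β^K ≤ 0.2875.
Since (5/8)^2 = 0.3906 and (5/8)^3 = 0.2441, the smallest such K is 3.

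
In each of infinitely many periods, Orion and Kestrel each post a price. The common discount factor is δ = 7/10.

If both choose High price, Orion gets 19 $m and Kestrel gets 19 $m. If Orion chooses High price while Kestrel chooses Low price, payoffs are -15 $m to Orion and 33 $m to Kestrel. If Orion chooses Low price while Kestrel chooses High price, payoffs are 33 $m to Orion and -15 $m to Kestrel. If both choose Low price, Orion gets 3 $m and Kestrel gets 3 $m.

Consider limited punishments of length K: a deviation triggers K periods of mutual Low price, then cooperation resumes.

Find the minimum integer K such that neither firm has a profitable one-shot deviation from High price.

2

IC: δ(1−δ^K)/(1−δ) ≥ (33−19)/(19−3) = 7/8.
With δ = 7/10: need 1 − δ^K ≥ 7/8·(1−7/10)/(7/10), i.e. δ^K ≤ 0.6250.
Since (7/10)^1 = 0.7000 and (7/10)^2 = 0.4900, the smallest such K is 2.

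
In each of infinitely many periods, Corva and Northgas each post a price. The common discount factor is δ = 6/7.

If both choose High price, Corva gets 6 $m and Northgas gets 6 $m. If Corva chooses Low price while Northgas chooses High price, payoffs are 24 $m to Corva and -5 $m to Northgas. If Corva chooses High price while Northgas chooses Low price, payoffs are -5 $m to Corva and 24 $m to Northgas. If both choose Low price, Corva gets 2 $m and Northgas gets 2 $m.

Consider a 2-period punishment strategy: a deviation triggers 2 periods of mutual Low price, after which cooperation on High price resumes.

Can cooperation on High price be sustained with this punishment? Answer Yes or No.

No

A one-shot deviation gives 24 now, then 2 for 2 periods, then back to 6.
Gain from deviating: (24−6) today; loss: (6−2) in each of the next 2 periods.
No-deviation condition: (6−2)(δ+…+δ^2) ≥ 24−6, i.e. δ+…+δ^2 ≥ 9/2.
At δ = 6/7: δ+…+δ^2 = 1.5918 < 4.5000.
So cooperation is not sustainable.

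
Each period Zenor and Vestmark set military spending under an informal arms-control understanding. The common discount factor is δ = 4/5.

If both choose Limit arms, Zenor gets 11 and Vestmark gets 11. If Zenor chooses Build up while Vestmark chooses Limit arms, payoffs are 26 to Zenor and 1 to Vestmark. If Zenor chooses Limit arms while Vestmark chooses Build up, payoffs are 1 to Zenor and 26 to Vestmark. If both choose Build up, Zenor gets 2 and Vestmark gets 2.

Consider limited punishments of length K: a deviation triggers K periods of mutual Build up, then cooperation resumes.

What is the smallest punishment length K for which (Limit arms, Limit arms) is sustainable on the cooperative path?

IC: δ(1−δ^K)/(1−δ) ≥ (26−11)/(11−2) = 5/3.
With δ = 4/5: need 1 − δ^K ≥ 5/3·(1−4/5)/(4/5), i.e. δ^K ≤ 0.5833.
Since (4/5)^2 = 0.6400 and (4/5)^3 = 0.5120, the smallest such K is 3.

3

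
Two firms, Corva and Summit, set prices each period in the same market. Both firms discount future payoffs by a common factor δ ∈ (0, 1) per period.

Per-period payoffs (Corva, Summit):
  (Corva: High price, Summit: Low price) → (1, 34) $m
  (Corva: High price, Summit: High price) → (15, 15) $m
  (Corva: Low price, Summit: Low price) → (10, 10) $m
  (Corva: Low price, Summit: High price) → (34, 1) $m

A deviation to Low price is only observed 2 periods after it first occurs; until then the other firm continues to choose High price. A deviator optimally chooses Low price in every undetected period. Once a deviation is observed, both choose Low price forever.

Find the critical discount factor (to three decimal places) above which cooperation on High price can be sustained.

A deviator earns 34 for 2 periods, then 10 forever; cooperating earns 15 forever. Multiplying the IC by (1−δ):
15 ≥ 34(1−δ^2) + 10δ^2, so 24·δ^2 ≥ 19 and δ^2 ≥ 19/24.
δ ≥ (19/24)^(1/2) ≈ 0.890.

0.890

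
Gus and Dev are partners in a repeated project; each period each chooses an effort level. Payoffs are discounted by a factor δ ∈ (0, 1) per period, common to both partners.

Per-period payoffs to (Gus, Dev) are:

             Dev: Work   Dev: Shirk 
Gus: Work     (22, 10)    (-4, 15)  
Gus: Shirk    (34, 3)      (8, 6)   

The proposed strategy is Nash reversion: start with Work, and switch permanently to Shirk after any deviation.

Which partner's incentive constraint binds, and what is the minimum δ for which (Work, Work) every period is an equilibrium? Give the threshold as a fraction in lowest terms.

For Gus: deviation gain 34−22 = 12, per-period punishment loss 22−8 = 14. IC gives δ ≥ 12/26 = 6/13.
For Dev: gain 5, loss 4 per period, so δ ≥ 5/9.
The tighter constraint is Dev's, so cooperation needs δ ≥ 5/9.

Dev; δ ≥ 5/9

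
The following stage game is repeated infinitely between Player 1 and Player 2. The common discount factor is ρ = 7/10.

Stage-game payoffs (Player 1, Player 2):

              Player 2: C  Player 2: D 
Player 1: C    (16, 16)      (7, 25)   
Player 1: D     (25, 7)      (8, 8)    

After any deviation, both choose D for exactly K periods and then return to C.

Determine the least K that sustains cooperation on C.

IC: ρ(1−ρ^K)/(1−ρ) ≥ (25−16)/(16−8) = 9/8.
With ρ = 7/10: need 1 − ρ^K ≥ 9/8·(1−7/10)/(7/10), i.e. ρ^K ≤ 0.5179.
Since (7/10)^1 = 0.7000 and (7/10)^2 = 0.4900, the smallest such K is 2.

2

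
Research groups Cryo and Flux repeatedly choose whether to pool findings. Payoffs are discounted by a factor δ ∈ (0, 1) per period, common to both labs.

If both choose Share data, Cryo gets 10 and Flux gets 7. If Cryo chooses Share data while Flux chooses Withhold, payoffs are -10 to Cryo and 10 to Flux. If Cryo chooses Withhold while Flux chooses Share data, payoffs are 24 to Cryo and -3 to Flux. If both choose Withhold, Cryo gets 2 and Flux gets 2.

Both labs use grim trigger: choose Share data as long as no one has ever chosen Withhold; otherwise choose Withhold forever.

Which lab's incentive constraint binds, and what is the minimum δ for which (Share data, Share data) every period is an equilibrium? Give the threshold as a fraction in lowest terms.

Cryo; δ ≥ 7/11

Cryo's threshold: (24−10)/(24−2) = 7/11.
Flux's threshold: (10−7)/(10−2) = 3/8.
7/11 > 3/8, so Cryo binds and δ* = 7/11.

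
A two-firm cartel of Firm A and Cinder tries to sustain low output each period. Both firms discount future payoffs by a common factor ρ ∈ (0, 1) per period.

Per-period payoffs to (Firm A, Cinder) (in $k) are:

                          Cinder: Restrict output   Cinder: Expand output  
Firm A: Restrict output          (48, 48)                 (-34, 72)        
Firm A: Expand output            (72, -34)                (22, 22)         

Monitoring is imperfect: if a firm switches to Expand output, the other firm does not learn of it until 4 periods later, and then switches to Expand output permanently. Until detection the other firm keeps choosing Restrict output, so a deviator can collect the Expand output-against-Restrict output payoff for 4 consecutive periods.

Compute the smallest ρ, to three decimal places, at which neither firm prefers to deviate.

The best deviation is to choose Expand output for all 4 undetected periods, earning 72 each, then 22 forever once detected.
Deviation value: 72(1−ρ^4)/(1−ρ) + 22ρ^4/(1−ρ); cooperation value: 48/(1−ρ).
IC: 48 ≥ 72(1−ρ^4) + 22ρ^4 = 72 − 50ρ^4.
So ρ^4 ≥ 24/50 = 12/25, giving ρ ≥ (12/25)^(1/4) ≈ 0.832.

0.832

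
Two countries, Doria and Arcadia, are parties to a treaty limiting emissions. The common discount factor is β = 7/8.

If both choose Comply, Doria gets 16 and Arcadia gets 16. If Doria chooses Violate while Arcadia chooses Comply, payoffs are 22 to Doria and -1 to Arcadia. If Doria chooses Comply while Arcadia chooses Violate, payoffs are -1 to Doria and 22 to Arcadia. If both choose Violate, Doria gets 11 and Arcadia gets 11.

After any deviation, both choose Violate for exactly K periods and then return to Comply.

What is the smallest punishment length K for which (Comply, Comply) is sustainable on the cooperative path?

Need Σ_{k=1}^{K} β^k ≥ (22−16)/(16−11) = 1.2000 at β = 7/8.
At K = 1 the sum is 0.8750 < 1.2000; at K = 2 it is 1.6406 ≥ 1.2000.
So the minimum punishment length is K = 2.

2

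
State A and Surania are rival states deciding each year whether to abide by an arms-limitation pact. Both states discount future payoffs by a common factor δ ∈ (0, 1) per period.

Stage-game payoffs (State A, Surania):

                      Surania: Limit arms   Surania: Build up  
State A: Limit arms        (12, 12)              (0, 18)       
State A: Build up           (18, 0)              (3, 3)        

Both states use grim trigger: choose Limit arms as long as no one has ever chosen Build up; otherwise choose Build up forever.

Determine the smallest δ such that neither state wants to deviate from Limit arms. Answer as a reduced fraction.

Cooperation forever yields 12 each period: 12/(1−δ).
Deviating yields 18 once, then 3 forever: 18 + 3δ/(1−δ).
No profitable deviation requires 12/(1−δ) ≥ 18 + 3δ/(1−δ).
Multiplying by (1−δ): 12 ≥ 18(1−δ) + 3δ = 18 − 15δ.
So 15δ ≥ 6, i.e. δ ≥ 6/15 = 2/5.

2/5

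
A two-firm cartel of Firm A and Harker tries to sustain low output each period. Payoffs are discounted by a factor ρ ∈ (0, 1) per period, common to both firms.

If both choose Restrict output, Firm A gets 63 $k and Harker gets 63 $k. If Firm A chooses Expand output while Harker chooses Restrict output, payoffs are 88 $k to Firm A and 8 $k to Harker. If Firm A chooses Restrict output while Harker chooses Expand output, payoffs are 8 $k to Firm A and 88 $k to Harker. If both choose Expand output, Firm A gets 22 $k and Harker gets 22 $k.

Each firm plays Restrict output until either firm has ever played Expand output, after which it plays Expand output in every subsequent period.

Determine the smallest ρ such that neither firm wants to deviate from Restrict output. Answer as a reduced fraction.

Under grim trigger the critical discount factor is (T−C)/(T−P) with T = 88, C = 63, P = 22.
ρ* = (88−63)/(88−22) = 25/66.

25/66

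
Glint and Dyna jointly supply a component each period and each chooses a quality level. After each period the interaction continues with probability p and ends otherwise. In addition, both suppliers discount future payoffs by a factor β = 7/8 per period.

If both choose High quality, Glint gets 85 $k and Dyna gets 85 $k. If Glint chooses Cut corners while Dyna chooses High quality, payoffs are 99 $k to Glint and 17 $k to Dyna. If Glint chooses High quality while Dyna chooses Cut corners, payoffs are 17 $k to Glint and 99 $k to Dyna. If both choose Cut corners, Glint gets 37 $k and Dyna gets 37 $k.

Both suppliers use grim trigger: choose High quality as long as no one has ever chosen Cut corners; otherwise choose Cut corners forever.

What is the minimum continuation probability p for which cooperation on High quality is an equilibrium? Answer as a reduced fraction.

Expected continuation weight on next period's payoff is β·p = 7/8·p, which plays the role of the discount factor.
Cooperation requires 7/8·p ≥ (99−85)/(99−37) = 7/31, hence p ≥ 8/31.

8/31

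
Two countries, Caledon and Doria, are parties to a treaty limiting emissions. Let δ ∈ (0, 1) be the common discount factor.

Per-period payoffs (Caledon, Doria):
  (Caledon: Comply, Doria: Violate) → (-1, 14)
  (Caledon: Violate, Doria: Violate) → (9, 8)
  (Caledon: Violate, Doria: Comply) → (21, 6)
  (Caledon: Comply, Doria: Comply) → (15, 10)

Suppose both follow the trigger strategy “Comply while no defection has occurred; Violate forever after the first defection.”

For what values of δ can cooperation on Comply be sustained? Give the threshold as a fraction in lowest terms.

2/3

Caledon's threshold: (21−15)/(21−9) = 1/2.
Doria's threshold: (14−10)/(14−8) = 2/3.
1/2 < 2/3, so Doria binds and δ* = 2/3.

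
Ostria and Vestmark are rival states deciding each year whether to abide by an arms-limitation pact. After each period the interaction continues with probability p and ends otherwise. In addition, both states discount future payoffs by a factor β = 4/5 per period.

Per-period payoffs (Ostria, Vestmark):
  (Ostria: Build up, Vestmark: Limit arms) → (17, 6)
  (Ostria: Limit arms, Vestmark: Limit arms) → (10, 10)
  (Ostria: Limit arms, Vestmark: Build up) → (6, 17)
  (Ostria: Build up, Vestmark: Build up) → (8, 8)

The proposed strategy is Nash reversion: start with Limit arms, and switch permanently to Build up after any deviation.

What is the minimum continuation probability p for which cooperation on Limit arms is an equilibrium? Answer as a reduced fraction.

With continuation probability p and discount β, the effective per-period discount factor is βp.
Grim-trigger IC: βp ≥ (17−10)/(17−8) = 7/9.
So p ≥ (7/9)/(4/5) = 35/36.

35/36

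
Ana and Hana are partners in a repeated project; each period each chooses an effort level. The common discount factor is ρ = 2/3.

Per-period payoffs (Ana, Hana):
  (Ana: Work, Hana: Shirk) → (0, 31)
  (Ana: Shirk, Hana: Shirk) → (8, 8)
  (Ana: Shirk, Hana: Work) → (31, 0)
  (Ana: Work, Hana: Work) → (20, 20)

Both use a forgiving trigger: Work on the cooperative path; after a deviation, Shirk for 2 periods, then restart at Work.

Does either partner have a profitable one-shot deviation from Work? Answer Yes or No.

No

A one-shot deviation gives 31 now, then 8 for 2 periods, then back to 20.
Gain from deviating: (31−20) today; loss: (20−8) in each of the next 2 periods.
No-deviation condition: (20−8)(ρ+…+ρ^2) ≥ 31−20, i.e. ρ+…+ρ^2 ≥ 11/12.
At ρ = 2/3: ρ+…+ρ^2 = 1.1111 ≥ 0.9167.
So cooperation is sustainable.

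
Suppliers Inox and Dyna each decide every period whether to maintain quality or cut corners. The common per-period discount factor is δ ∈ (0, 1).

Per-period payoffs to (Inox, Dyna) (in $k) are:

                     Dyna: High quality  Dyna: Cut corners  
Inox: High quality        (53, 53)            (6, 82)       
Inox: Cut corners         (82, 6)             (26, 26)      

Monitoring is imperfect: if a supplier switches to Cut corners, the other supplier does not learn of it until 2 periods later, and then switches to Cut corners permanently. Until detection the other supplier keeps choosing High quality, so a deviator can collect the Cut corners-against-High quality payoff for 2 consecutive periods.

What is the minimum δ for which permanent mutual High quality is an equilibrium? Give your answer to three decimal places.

0.720

The best deviation is to choose Cut corners for all 2 undetected periods, earning 82 each, then 26 forever once detected.
Deviation value: 82(1−δ^2)/(1−δ) + 26δ^2/(1−δ); cooperation value: 53/(1−δ).
IC: 53 ≥ 82(1−δ^2) + 26δ^2 = 82 − 56δ^2.
So δ^2 ≥ 29/56, giving δ ≥ (29/56)^(1/2) ≈ 0.720.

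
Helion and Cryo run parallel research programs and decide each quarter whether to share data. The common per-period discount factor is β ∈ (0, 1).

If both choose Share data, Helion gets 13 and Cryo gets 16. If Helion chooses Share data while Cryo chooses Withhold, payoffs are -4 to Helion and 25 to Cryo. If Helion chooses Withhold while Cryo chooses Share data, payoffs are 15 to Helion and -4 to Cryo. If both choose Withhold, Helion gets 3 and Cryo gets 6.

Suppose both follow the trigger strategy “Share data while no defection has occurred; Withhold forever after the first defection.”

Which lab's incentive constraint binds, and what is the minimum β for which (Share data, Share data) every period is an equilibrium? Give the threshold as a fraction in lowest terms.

Cryo; β ≥ 9/19

For Helion: deviation gain 15−13 = 2, per-period punishment loss 13−3 = 10. IC gives β ≥ 2/12 = 1/6.
For Cryo: gain 9, loss 10 per period, so β ≥ 9/19.
The tighter constraint is Cryo's, so cooperation needs β ≥ 9/19.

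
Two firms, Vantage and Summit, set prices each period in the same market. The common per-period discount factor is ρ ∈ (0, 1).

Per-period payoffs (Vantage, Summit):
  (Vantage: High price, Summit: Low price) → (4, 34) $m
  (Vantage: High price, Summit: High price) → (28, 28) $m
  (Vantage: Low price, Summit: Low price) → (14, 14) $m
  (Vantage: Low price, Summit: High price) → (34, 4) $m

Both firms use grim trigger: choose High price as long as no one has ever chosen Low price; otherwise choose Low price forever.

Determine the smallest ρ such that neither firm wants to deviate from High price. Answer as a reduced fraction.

3/10

Cooperation forever yields 28 each period: 28/(1−ρ).
Deviating yields 34 once, then 14 forever: 34 + 14ρ/(1−ρ).
No profitable deviation requires 28/(1−ρ) ≥ 34 + 14ρ/(1−ρ).
Multiplying by (1−ρ): 28 ≥ 34(1−ρ) + 14ρ = 34 − 20ρ.
So 20ρ ≥ 6, i.e. ρ ≥ 6/20 = 3/10.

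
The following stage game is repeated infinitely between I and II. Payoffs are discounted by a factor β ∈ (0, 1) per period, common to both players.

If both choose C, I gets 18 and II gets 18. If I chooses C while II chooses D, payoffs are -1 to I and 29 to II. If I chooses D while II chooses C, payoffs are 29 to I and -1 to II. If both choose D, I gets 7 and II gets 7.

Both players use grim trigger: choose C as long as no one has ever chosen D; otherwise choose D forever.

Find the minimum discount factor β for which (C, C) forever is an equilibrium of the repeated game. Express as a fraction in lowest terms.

1/2

One-period gain from deviating is 29 − 18 = 11. The loss is 18 − 7 = 11 in every subsequent period, with present value 11·β/(1−β).
Deviation is unprofitable when 11·β/(1−β) ≥ 11, i.e. β/(1−β) ≥ 1.
Equivalently β ≥ 11/(11+11) = 1/2.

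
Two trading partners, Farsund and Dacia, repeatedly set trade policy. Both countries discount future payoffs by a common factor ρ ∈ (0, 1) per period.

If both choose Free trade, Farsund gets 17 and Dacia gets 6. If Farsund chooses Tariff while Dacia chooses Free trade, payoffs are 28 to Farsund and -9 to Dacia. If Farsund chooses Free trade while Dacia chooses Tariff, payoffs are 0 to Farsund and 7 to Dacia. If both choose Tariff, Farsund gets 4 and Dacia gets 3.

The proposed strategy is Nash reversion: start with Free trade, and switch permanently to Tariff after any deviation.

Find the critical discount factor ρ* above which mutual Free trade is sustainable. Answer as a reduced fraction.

11/24

Farsund's threshold: (28−17)/(28−4) = 11/24.
Dacia's threshold: (7−6)/(7−3) = 1/4.
11/24 > 1/4, so Farsund binds and ρ* = 11/24.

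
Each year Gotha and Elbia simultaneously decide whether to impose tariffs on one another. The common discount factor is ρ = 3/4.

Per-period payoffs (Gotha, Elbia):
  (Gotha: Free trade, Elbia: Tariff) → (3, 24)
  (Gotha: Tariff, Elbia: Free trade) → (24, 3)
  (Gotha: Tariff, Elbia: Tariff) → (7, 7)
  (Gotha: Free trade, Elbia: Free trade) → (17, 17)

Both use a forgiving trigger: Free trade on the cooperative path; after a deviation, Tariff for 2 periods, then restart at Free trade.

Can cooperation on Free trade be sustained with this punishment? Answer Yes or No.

Yes

Comparing payoff streams over the 3 periods until play realigns: cooperate → 17(1+ρ+…+ρ^2); deviate → 24 + 7(ρ+…+ρ^2).
Cooperation is sustained iff (17−7)(ρ+…+ρ^2) ≥ 24−17.
ρ+…+ρ^2 = 3/4·(1−(3/4)^2)/(1−3/4) = 1.3125, and (24−17)/(17−7) = 0.7000.
1.3125 ≥ 0.7000, so cooperation is sustainable.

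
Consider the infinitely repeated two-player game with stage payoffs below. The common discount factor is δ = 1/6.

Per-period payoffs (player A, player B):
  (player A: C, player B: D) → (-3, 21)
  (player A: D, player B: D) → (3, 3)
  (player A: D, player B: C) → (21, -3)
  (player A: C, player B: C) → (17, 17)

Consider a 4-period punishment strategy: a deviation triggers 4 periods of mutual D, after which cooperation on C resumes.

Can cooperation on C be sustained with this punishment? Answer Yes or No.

A one-shot deviation gives 21 now, then 3 for 4 periods, then back to 17.
Gain from deviating: (21−17) today; loss: (17−3) in each of the next 4 periods.
No-deviation condition: (17−3)(δ+…+δ^4) ≥ 21−17, i.e. δ+…+δ^4 ≥ 2/7.
At δ = 1/6: δ+…+δ^4 = 0.1998 < 0.2857.
So cooperation is not sustainable.

No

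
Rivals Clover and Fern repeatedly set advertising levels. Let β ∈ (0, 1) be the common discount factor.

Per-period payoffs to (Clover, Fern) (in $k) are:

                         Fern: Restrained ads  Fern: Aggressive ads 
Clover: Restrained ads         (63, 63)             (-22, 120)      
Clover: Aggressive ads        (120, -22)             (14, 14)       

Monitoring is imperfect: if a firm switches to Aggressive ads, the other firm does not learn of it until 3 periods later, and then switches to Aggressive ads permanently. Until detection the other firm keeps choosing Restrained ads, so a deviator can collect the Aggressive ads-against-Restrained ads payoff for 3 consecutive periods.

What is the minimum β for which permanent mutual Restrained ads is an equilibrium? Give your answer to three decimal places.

A deviator earns 120 for 3 periods, then 14 forever; cooperating earns 63 forever. Multiplying the IC by (1−β):
63 ≥ 120(1−β^3) + 14β^3, so 106·β^3 ≥ 57 and β^3 ≥ 57/106.
β ≥ (57/106)^(1/3) ≈ 0.813.

0.813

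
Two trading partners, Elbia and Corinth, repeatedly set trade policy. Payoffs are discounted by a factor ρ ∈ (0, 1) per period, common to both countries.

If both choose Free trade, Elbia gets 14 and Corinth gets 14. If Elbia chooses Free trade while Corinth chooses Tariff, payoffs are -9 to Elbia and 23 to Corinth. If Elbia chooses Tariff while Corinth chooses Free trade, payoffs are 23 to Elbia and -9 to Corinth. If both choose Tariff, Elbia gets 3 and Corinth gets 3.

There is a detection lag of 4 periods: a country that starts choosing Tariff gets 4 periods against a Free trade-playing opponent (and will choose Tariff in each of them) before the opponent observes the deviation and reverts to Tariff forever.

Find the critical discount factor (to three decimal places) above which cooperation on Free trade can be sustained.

0.819

A deviator earns 23 for 4 periods, then 3 forever; cooperating earns 14 forever. Multiplying the IC by (1−ρ):
14 ≥ 23(1−ρ^4) + 3ρ^4, so 20·ρ^4 ≥ 9 and ρ^4 ≥ 9/20.
ρ ≥ (9/20)^(1/4) ≈ 0.819.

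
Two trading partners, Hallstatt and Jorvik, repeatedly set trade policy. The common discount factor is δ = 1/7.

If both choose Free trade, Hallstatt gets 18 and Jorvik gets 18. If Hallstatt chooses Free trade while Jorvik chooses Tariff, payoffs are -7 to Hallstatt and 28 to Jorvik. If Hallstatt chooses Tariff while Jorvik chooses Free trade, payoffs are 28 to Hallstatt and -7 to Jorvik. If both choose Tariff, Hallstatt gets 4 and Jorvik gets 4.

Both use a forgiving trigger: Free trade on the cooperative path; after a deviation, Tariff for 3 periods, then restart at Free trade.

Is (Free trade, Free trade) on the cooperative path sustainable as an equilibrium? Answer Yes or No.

A one-shot deviation gives 28 now, then 4 for 3 periods, then back to 18.
Gain from deviating: (28−18) today; loss: (18−4) in each of the next 3 periods.
No-deviation condition: (18−4)(δ+…+δ^3) ≥ 28−18, i.e. δ+…+δ^3 ≥ 5/7.
At δ = 1/7: δ+…+δ^3 = 0.1662 < 0.7143.
So cooperation is not sustainable.

No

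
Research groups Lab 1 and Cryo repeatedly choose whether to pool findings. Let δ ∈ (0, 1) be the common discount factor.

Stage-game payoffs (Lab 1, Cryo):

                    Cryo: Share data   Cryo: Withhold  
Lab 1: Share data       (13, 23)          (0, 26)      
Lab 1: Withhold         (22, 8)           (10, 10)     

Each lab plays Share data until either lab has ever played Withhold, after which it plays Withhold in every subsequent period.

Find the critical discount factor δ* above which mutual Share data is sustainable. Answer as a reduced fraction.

Lab 1: cooperation gives 13 each period; deviation gives 22 once then 10 forever.
  13/(1−δ) ≥ 22 + 10δ/(1−δ) ⇒ δ ≥ 9/12 = 3/4.
Cryo: cooperation gives 23 each period; deviation gives 26 once then 10 forever.
  δ ≥ 3/16.
Both must hold, so the binding constraint is Lab 1's: δ ≥ 3/4.

3/4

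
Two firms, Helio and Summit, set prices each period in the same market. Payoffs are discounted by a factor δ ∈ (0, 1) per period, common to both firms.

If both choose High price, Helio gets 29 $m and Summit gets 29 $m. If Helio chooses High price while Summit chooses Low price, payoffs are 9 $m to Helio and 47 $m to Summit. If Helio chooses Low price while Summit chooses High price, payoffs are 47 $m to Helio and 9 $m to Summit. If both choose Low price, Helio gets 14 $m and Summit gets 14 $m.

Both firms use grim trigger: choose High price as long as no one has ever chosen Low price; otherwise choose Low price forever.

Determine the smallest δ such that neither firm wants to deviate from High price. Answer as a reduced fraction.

6/11

Under grim trigger the critical discount factor is (T−C)/(T−P) with T = 47, C = 29, P = 14.
δ* = (47−29)/(47−14) = 18/33 = 6/11.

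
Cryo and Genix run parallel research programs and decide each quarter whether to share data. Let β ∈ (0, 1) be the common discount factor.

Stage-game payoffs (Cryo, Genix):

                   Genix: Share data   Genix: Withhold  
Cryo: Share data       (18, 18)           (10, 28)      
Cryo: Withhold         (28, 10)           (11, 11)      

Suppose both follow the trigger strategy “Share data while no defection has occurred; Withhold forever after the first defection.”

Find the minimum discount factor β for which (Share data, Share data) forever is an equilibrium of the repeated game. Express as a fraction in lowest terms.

10/17

18/(1−β) ≥ 28 + 11β/(1−β)
18 ≥ 28 − 17β
β ≥ 10/17.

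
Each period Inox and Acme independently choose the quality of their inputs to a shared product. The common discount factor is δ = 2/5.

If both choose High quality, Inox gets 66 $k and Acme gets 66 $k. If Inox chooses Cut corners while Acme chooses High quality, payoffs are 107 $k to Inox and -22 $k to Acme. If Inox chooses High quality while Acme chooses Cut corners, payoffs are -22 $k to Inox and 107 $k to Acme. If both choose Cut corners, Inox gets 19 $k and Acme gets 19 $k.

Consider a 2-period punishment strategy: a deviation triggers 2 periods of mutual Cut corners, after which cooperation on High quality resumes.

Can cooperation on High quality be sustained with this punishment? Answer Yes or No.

IC: δ+…+δ^2 ≥ (107−66)/(66−19) = 41/47.
At δ = 2/5: partial sum = 0.5600 < 0.8723. Cooperation not sustainable.

No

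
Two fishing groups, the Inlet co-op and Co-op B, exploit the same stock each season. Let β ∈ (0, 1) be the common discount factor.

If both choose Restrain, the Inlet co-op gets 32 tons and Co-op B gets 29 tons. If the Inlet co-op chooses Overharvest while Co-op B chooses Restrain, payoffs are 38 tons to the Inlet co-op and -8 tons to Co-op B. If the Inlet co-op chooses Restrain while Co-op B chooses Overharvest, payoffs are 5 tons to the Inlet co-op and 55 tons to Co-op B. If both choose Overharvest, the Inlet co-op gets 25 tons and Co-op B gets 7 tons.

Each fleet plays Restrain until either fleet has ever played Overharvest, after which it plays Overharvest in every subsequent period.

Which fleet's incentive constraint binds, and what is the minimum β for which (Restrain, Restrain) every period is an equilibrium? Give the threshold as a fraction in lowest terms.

Co-op B; β ≥ 13/24

the Inlet co-op: cooperation gives 32 each period; deviation gives 38 once then 25 forever.
  32/(1−β) ≥ 38 + 25β/(1−β) ⇒ β ≥ 6/13.
Co-op B: cooperation gives 29 each period; deviation gives 55 once then 7 forever.
  β ≥ 26/48 = 13/24.
Both must hold, so the binding constraint is Co-op B's: β ≥ 13/24.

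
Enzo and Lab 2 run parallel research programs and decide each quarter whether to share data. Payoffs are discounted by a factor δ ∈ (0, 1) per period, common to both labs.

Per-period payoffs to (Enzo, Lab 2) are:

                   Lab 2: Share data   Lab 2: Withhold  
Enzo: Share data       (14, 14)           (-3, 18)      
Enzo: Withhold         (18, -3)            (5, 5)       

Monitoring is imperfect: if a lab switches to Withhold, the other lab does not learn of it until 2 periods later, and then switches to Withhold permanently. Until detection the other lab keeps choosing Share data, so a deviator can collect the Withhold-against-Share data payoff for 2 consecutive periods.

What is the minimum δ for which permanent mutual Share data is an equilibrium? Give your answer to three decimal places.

0.555

Deviating for the 2 undetected periods gains 18−14 = 4 per period over cooperation, then loses 14−5 = 9 per period forever once punishment starts.
Gain: 4(1 + δ + … + δ^1); loss: 9·δ^2/(1−δ).
No profitable deviation ⇔ 4(1−δ^2) ≤ 9·δ^2, i.e. δ^2 ≥ 4/(4+9) = 4/13.
Hence δ ≥ (4/13)^(1/2) ≈ 0.555.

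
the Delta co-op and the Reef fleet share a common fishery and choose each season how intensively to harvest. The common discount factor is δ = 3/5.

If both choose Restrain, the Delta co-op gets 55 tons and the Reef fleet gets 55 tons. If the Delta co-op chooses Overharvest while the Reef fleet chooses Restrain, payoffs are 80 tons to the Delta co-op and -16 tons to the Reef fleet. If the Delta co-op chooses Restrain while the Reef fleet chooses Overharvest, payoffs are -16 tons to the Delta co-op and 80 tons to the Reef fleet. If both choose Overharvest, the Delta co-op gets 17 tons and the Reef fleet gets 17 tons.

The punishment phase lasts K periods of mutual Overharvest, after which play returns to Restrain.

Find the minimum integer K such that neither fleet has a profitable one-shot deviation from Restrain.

Need Σ_{k=1}^{K} δ^k ≥ (80−55)/(55−17) = 0.6579 at δ = 3/5.
At K = 1 the sum is 0.6000 < 0.6579; at K = 2 it is 0.9600 ≥ 0.6579.
So the minimum punishment length is K = 2.

2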